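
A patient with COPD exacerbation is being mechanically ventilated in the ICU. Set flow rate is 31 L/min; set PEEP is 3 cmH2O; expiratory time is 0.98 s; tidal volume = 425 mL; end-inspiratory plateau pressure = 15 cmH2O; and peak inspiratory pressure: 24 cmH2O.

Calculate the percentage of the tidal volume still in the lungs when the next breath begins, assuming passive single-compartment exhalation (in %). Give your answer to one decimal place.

20.4

Flow: 31 L/min ÷ 60 = 0.5167 L/s.
R = (PIP − Pplat)/V̇ = (24 − 15) / 0.5167 = 9.0/0.5167 = 17.418 cmH2O·s/L.
C = Vt/(Pplat − PEEP) = 425.0 / (15 − 3) = 425.0/12.0 = 35.417 mL/cmH2O.
τ = R × C = 17.418 × 0.03542 L/cmH2O = 0.6169 s.
Fraction remaining at end-expiration = e^(−Te/τ) = e^(−0.98/0.6169) = 0.2042 → 20.42%.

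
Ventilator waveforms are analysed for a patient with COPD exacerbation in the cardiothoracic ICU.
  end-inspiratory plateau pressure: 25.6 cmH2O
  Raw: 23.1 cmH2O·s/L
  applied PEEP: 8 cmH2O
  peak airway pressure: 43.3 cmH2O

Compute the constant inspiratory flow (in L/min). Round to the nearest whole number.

46

flow = (PIP − Pplat) / Raw = (43.3 − 25.6) / 23.1 = 0.7662 L/s × 60 = 45.972 L/min.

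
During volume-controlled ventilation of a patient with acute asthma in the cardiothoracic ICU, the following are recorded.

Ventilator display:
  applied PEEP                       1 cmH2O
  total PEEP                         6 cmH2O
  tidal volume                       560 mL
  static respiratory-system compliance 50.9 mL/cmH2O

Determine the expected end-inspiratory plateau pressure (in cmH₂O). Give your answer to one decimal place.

17.0

End-expiratory occlusion gives total PEEP = 6 cmH2O (intrinsic PEEP = 6 − 1 = 5). Use total PEEP for the elastic gradient.
Pplat = PEEPtotal + Vt / Cstat = 6 + 560 / 50.9 = 6 + 11.002 = 17.002 cmH2O.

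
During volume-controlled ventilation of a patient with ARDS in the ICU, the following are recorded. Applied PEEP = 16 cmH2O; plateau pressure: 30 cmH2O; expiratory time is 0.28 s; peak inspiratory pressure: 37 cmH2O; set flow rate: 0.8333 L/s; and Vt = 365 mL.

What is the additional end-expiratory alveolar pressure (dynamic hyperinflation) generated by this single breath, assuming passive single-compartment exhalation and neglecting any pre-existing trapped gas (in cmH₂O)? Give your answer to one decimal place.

R = (PIP − Pplat)/V̇ = (37 − 30) / 0.8333 = 7.0/0.8333 = 8.4 cmH2O·s/L.
C = Vt/(Pplat − PEEP) = 365.0 / (30 − 16) = 365.0/14.0 = 26.071 mL/cmH2O.
τ = R × C = 8.4 × 0.02607 L/cmH2O = 0.219 s.
Fraction remaining = e^(−Te/τ) = e^(−0.28/0.219) = 0.2784; trapped volume = 365.0 × 0.2784 = 101.62 mL.
Additional alveolar pressure from trapping ≈ V_trapped / C = 101.62 / 26.071 = 3.898 cmH2O.

3.9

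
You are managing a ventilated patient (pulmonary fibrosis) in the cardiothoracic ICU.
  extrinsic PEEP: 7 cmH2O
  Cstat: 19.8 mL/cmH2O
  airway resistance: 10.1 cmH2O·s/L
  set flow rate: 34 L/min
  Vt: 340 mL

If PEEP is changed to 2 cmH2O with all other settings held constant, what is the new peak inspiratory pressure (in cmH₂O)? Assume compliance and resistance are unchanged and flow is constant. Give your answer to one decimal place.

24.9

Flow: 34 L/min ÷ 60 = 0.5667 L/s.
PIP = Vt/C + R·V̇ + PEEP (constant-flow equation of motion).
Only the baseline term changes: ΔPIP = ΔPEEP = 2 − 7 = -5.0 cmH2O.
Original PIP = 340/19.8 + 10.1×0.5667 + 7 = 29.895 cmH2O; new PIP = 29.895 + (-5.0) = 24.895 cmH2O.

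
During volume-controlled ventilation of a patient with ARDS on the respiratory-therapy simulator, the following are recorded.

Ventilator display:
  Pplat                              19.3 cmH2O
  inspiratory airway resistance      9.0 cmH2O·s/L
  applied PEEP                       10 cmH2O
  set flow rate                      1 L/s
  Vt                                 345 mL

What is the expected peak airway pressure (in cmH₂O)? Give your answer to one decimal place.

28.3

PIP = Pplat + Raw × flow = 19.3 + 9.0 × 1 = 19.3 + 9.0 = 28.3 cmH2O.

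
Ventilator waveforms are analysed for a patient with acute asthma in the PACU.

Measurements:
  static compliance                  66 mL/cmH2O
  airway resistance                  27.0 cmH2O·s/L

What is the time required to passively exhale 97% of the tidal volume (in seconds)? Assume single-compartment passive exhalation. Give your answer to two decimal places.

τ = R × C = 27.0 × 66 mL/cmH2O = 27.0 × 0.066 L/cmH2O = 1.782 s.
Exhaled fraction f = 1 − e^(−t/τ) → t = −τ·ln(1 − f) = −1.782·ln(0.03) = 6.249 s.

6.25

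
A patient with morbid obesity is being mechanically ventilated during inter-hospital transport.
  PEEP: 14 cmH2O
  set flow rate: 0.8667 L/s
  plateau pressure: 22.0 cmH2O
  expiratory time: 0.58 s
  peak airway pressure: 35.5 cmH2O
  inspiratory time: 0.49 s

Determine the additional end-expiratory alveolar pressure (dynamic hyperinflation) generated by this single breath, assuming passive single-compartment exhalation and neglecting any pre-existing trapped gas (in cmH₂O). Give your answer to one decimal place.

4.0

Vt = flow × Ti = 0.8667 L/s × 0.49 s × 1000 mL/L = 424.68 mL.
R = (PIP − Pplat)/V̇ = (35.5 − 22.0) / 0.8667 = 13.5/0.8667 = 15.576 cmH2O·s/L.
C = Vt/(Pplat − PEEP) = 424.68 / (22.0 − 14) = 424.68/8.0 = 53.085 mL/cmH2O.
τ = R × C = 15.576 × 0.05309 L/cmH2O = 0.8269 s.
Fraction remaining = e^(−Te/τ) = e^(−0.58/0.8269) = 0.4959; trapped volume = 424.68 × 0.4959 = 210.6 mL.
Additional alveolar pressure from trapping ≈ V_trapped / C = 210.6 / 53.085 = 3.967 cmH2O.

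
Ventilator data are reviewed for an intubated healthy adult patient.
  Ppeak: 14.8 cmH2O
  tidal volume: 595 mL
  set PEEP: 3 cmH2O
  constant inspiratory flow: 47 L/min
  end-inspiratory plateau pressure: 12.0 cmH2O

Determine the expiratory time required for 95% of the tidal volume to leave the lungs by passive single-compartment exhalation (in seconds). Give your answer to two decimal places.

0.71

Flow: 47 L/min ÷ 60 = 0.7833 L/s.
R = (PIP − Pplat)/V̇ = (14.8 − 12.0) / 0.7833 = 2.8/0.7833 = 3.575 cmH2O·s/L.
C = Vt/(Pplat − PEEP) = 595.0 / (12.0 − 3) = 595.0/9.0 = 66.111 mL/cmH2O.
τ = R × C = 3.575 × 0.06611 L/cmH2O = 0.2363 s.
t = −τ·ln(1 − 0.95) = −0.2363·ln(0.05) = 0.7079 s.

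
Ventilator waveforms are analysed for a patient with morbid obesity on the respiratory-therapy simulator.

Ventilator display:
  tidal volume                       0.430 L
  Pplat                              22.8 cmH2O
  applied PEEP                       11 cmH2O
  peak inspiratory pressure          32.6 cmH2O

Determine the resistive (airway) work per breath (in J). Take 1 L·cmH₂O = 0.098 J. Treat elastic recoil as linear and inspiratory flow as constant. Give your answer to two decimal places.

With constant inspiratory flow the resistive pressure is constant at PIP − Pplat = 32.6 − 22.8 = 9.8 cmH2O, so resistive work = 9.8 × 0.430 = 4.214 L·cmH2O.
× 0.098 J/(L·cmH2O) → 0.413 J.

0.41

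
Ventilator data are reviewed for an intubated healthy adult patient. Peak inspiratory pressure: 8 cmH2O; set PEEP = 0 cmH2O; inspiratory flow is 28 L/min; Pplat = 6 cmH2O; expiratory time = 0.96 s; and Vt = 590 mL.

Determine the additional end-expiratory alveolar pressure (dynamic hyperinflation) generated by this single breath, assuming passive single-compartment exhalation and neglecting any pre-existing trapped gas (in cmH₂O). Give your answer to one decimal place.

0.6

Flow: 28 L/min ÷ 60 = 0.4667 L/s.
R = (PIP − Pplat)/V̇ = (8 − 6) / 0.4667 = 2.0/0.4667 = 4.285 cmH2O·s/L.
C = Vt/(Pplat − PEEP) = 590.0 / (6 − 0) = 590.0/6.0 = 98.333 mL/cmH2O.
τ = R × C = 4.285 × 0.09833 L/cmH2O = 0.4213 s.
Fraction remaining = e^(−Te/τ) = e^(−0.96/0.4213) = 0.1024; trapped volume = 590.0 × 0.1024 = 60.416 mL.
Additional alveolar pressure from trapping ≈ V_trapped / C = 60.416 / 98.333 = 0.6144 cmH2O.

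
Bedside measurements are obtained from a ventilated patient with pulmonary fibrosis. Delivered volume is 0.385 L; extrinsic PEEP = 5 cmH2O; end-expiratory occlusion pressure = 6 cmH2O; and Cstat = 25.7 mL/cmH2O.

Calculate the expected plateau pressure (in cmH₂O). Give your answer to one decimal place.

End-expiratory occlusion gives total PEEP = 6 cmH2O (intrinsic PEEP = 6 − 5 = 1). Use total PEEP for the elastic gradient.
Pplat = PEEPtotal + Vt / Cstat = 6 + 385 / 25.7 = 6 + 14.981 = 20.981 cmH2O.

21.0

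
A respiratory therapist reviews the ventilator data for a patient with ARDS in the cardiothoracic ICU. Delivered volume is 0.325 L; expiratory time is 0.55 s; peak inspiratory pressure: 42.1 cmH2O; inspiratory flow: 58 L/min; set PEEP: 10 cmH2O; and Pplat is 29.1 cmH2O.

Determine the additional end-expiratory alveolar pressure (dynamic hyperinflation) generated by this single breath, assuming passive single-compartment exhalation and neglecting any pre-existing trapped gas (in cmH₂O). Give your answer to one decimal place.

Flow: 58 L/min ÷ 60 = 0.9667 L/s.
R = (PIP − Pplat)/V̇ = (42.1 − 29.1) / 0.9667 = 13.0/0.9667 = 13.448 cmH2O·s/L.
C = Vt/(Pplat − PEEP) = 325.0 / (29.1 − 10) = 325.0/19.1 = 17.016 mL/cmH2O.
τ = R × C = 13.448 × 0.01702 L/cmH2O = 0.2289 s.
Fraction remaining = e^(−Te/τ) = e^(−0.55/0.2289) = 0.09046; trapped volume = 325.0 × 0.09046 = 29.4 mL.
Additional alveolar pressure from trapping ≈ V_trapped / C = 29.4 / 17.016 = 1.728 cmH2O.

1.7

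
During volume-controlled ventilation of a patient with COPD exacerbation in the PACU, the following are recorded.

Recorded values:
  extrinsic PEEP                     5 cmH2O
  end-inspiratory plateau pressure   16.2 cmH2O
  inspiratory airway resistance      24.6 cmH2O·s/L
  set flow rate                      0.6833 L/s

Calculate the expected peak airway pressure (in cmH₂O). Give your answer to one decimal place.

33.0

PIP = Pplat + Raw × flow = 16.2 + 24.6 × 0.6833 = 16.2 + 16.809 = 33.009 cmH2O.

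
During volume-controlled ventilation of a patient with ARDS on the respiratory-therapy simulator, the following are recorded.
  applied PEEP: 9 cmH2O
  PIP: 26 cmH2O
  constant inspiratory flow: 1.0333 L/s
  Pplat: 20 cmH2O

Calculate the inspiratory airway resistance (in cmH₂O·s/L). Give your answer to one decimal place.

5.8

Raw = (PIP − Pplat) / flow = (26 − 20) / 1.0333 = 6.0 / 1.0333 = 5.807 cmH2O·s/L.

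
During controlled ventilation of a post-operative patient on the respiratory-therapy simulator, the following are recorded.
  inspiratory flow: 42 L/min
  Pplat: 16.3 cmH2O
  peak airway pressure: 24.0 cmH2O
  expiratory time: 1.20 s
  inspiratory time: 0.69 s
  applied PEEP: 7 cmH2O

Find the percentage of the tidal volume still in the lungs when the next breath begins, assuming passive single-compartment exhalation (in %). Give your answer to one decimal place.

12.2

Flow: 42 L/min ÷ 60 = 0.7 L/s.
Vt = flow × Ti = 0.7 L/s × 0.69 s × 1000 mL/L = 483.0 mL.
R = (PIP − Pplat)/V̇ = (24.0 − 16.3) / 0.7 = 7.7/0.7 = 11.0 cmH2O·s/L.
C = Vt/(Pplat − PEEP) = 483.0 / (16.3 − 7) = 483.0/9.3 = 51.935 mL/cmH2O.
τ = R × C = 11.0 × 0.05194 L/cmH2O = 0.5713 s.
Fraction remaining at end-expiration = e^(−Te/τ) = e^(−1.20/0.5713) = 0.1224 → 12.24%.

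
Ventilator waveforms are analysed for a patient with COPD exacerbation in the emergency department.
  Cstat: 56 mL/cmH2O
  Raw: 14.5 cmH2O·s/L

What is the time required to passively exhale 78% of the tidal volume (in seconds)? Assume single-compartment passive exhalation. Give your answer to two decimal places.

1.23

τ = R × C = 14.5 × 56 mL/cmH2O = 14.5 × 0.056 L/cmH2O = 0.812 s.
Exhaled fraction f = 1 − e^(−t/τ) → t = −τ·ln(1 − f) = −0.812·ln(0.22) = 1.229 s.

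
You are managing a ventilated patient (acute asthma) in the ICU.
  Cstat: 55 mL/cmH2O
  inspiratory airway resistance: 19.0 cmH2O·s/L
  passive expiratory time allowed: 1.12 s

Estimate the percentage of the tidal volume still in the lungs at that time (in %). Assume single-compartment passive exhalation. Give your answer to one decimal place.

τ = R × C = 19.0 × 55 mL/cmH2O = 19.0 × 0.055 L/cmH2O = 1.045 s.
Passive exhalation: V(t)/V₀ = e^(−t/τ) = e^(−1.12/1.045) = 0.3424.
Fraction remaining = 0.3424 → 34.24%.

34.2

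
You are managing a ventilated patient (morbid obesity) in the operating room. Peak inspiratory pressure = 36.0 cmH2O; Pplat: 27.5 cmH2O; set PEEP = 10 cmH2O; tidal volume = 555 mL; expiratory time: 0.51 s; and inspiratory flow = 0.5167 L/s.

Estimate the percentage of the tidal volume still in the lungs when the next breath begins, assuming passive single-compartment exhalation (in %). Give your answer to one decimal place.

R = (PIP − Pplat)/V̇ = (36.0 − 27.5) / 0.5167 = 8.5/0.5167 = 16.451 cmH2O·s/L.
C = Vt/(Pplat − PEEP) = 555.0 / (27.5 − 10) = 555.0/17.5 = 31.714 mL/cmH2O.
τ = R × C = 16.451 × 0.03171 L/cmH2O = 0.5217 s.
Fraction remaining at end-expiration = e^(−Te/τ) = e^(−0.51/0.5217) = 0.3762 → 37.62%.

37.6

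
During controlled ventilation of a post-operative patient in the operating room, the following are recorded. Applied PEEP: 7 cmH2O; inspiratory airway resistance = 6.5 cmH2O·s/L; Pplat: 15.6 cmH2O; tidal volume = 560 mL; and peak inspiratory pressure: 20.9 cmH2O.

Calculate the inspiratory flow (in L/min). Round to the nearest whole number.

49

flow = (PIP − Pplat) / Raw = (20.9 − 15.6) / 6.5 = 0.8154 L/s × 60 = 48.924 L/min.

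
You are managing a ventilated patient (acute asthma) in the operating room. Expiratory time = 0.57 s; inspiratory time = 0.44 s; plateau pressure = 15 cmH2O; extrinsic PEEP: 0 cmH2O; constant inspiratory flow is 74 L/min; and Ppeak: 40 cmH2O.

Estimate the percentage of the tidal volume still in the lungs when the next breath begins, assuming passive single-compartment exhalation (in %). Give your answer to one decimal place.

46.0

Flow: 74 L/min ÷ 60 = 1.2333 L/s.
Vt = flow × Ti = 1.2333 L/s × 0.44 s × 1000 mL/L = 542.65 mL.
R = (PIP − Pplat)/V̇ = (40 − 15) / 1.2333 = 25.0/1.2333 = 20.271 cmH2O·s/L.
C = Vt/(Pplat − PEEP) = 542.65 / (15 − 0) = 542.65/15.0 = 36.177 mL/cmH2O.
τ = R × C = 20.271 × 0.03618 L/cmH2O = 0.7334 s.
Fraction remaining at end-expiration = e^(−Te/τ) = e^(−0.57/0.7334) = 0.4597 → 45.97%.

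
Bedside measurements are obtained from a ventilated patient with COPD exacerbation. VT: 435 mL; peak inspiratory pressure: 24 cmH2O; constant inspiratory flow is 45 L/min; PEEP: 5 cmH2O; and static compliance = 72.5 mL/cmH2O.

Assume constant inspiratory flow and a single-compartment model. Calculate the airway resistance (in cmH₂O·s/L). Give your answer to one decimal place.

Flow: 45 L/min ÷ 60 = 0.75 L/s.
Equation of motion (constant flow): PIP = Vt/C + R·V̇ + PEEP.
R·V̇ = PIP − Vt/C − PEEP = 24 − 435/72.5 − 5 = 24 − 6.0 − 5 = 13.0 cmH2O.
R = 13.0 / 0.75 = 17.333 cmH2O·s/L.

17.3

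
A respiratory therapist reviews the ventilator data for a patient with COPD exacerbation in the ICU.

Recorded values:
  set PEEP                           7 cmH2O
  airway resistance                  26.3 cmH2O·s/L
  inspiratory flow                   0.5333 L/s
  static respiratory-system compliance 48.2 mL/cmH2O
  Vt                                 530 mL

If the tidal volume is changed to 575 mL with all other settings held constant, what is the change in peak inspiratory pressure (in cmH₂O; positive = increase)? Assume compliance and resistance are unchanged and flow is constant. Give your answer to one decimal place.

0.9

PIP = Vt/C + R·V̇ + PEEP (constant-flow equation of motion).
Only the elastic term changes: ΔPIP = ΔVt / C = (575 − 530) / 48.2 = 0.9336 cmH2O.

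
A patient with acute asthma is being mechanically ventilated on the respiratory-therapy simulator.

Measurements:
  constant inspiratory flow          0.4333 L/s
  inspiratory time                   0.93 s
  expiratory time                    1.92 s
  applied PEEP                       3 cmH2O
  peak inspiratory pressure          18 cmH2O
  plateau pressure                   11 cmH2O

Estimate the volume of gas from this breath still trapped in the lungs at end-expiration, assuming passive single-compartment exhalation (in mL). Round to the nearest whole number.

38

Vt = flow × Ti = 0.4333 L/s × 0.93 s × 1000 mL/L = 402.97 mL.
R = (PIP − Pplat)/V̇ = (18 − 11) / 0.4333 = 7.0/0.4333 = 16.155 cmH2O·s/L.
C = Vt/(Pplat − PEEP) = 402.97 / (11 − 3) = 402.97/8.0 = 50.371 mL/cmH2O.
τ = R × C = 16.155 × 0.05037 L/cmH2O = 0.8137 s.
Fraction remaining = e^(−Te/τ) = e^(−1.92/0.8137) = 0.09446.
Trapped volume = 402.97 × 0.09446 = 38.065 mL.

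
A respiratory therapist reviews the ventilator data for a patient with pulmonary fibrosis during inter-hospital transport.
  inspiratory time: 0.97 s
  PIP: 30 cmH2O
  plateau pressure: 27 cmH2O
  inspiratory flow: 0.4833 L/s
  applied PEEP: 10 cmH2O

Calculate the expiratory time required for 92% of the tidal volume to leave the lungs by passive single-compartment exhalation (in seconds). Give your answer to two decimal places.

0.43

Vt = flow × Ti = 0.4833 L/s × 0.97 s × 1000 mL/L = 468.8 mL.
R = (PIP − Pplat)/V̇ = (30 − 27) / 0.4833 = 3.0/0.4833 = 6.207 cmH2O·s/L.
C = Vt/(Pplat − PEEP) = 468.8 / (27 − 10) = 468.8/17.0 = 27.576 mL/cmH2O.
τ = R × C = 6.207 × 0.02758 L/cmH2O = 0.1712 s.
t = −τ·ln(1 − 0.92) = −0.1712·ln(0.08) = 0.4324 s.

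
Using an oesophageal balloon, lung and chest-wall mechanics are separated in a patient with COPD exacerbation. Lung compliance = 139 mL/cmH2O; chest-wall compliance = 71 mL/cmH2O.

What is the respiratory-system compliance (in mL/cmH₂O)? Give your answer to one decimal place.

47.0

Lung and chest wall are elastances in series: 1/Crs = 1/CL + 1/Ccw.
1/Crs = 1/139 + 1/71 = 0.02128.
Crs = 46.992 mL/cmH2O.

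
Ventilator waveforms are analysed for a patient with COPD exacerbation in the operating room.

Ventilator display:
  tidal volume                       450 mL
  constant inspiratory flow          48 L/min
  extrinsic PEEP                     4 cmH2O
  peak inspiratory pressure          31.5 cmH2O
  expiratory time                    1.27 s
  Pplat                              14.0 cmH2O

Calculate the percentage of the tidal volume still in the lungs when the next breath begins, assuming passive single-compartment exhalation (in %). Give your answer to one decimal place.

27.5

Flow: 48 L/min ÷ 60 = 0.8 L/s.
R = (PIP − Pplat)/V̇ = (31.5 − 14.0) / 0.8 = 17.5/0.8 = 21.875 cmH2O·s/L.
C = Vt/(Pplat − PEEP) = 450.0 / (14.0 − 4) = 450.0/10.0 = 45.0 mL/cmH2O.
τ = R × C = 21.875 × 0.045 L/cmH2O = 0.9844 s.
Fraction remaining at end-expiration = e^(−Te/τ) = e^(−1.27/0.9844) = 0.2752 → 27.52%.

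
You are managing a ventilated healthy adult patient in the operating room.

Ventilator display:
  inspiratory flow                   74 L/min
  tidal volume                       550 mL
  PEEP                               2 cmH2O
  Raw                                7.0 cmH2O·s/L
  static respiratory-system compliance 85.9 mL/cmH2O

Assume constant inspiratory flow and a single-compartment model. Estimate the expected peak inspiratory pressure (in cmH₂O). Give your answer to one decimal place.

Flow: 74 L/min ÷ 60 = 1.2333 L/s.
Equation of motion (constant flow): PIP = Vt/C + R·V̇ + PEEP.
PIP = 550/85.9 + 7.0×1.2333 + 2 = 6.403 + 8.633 + 2 = 17.036 cmH2O.

17.0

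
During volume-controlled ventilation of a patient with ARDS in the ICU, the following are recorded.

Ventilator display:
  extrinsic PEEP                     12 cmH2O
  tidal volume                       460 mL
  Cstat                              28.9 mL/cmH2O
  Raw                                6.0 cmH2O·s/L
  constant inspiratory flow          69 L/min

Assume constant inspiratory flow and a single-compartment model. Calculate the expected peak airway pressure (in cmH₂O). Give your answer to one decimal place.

34.8

Flow: 69 L/min ÷ 60 = 1.15 L/s.
Equation of motion (constant flow): PIP = Vt/C + R·V̇ + PEEP.
PIP = 460/28.9 + 6.0×1.15 + 12 = 15.917 + 6.9 + 12 = 34.817 cmH2O.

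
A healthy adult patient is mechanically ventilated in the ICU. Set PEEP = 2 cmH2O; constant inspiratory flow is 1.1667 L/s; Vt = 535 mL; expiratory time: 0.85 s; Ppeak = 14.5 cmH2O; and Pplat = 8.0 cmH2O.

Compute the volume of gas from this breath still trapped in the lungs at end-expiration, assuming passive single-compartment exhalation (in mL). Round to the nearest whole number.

R = (PIP − Pplat)/V̇ = (14.5 − 8.0) / 1.1667 = 6.5/1.1667 = 5.571 cmH2O·s/L.
C = Vt/(Pplat − PEEP) = 535.0 / (8.0 − 2) = 535.0/6.0 = 89.167 mL/cmH2O.
τ = R × C = 5.571 × 0.08917 L/cmH2O = 0.4968 s.
Fraction remaining = e^(−Te/τ) = e^(−0.85/0.4968) = 0.1807.
Trapped volume = 535.0 × 0.1807 = 96.675 mL.

97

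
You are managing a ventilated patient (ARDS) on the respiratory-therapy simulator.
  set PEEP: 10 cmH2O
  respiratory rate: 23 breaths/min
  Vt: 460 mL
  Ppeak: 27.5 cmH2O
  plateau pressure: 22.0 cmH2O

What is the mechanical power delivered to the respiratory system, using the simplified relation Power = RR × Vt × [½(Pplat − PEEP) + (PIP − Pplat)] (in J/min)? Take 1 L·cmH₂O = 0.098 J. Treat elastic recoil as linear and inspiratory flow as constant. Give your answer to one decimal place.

Per-breath work = Vt × [½(Pplat−PEEP) + (PIP−Pplat)] = 0.460 × [0.5×12.0 + 5.5] = 0.460 × 11.5 = 5.29 L·cmH2O.
Power = 23 × 5.29 = 121.67 L·cmH2O/min.
× 0.098 J/(L·cmH2O) → 11.924 J/min.

11.9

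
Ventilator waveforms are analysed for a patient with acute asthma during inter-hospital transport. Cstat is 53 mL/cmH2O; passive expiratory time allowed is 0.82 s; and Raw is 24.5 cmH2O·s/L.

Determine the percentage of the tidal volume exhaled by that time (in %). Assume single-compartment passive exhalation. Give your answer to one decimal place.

46.8

τ = R × C = 24.5 × 53 mL/cmH2O = 24.5 × 0.053 L/cmH2O = 1.299 s.
Passive exhalation: V(t)/V₀ = e^(−t/τ) = e^(−0.82/1.299) = 0.5319.
Fraction exhaled = 1 − 0.5319 = 0.4681 → 46.81%.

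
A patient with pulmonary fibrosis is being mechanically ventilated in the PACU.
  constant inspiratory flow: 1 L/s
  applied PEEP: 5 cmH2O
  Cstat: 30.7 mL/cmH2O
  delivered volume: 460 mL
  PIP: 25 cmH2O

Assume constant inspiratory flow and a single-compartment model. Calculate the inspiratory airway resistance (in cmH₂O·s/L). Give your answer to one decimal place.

5.0

Equation of motion (constant flow): PIP = Vt/C + R·V̇ + PEEP.
R·V̇ = PIP − Vt/C − PEEP = 25 − 460/30.7 − 5 = 25 − 14.984 − 5 = 5.016 cmH2O.
R = 5.016 / 1 = 5.016 cmH2O·s/L.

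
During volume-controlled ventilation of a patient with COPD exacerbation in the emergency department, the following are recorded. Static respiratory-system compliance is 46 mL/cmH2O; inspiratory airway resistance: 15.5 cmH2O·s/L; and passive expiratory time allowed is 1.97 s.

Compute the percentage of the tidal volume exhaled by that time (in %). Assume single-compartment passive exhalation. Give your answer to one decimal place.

τ = R × C = 15.5 × 46 mL/cmH2O = 15.5 × 0.046 L/cmH2O = 0.713 s.
Passive exhalation: V(t)/V₀ = e^(−t/τ) = e^(−1.97/0.713) = 0.0631.
Fraction exhaled = 1 − 0.0631 = 0.9369 → 93.69%.

93.7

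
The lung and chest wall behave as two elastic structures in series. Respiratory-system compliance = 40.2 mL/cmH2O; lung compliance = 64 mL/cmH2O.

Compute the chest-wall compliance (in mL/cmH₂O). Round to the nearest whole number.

108

1/Ccw = 1/Crs − 1/CL.
1/Ccw = 1/40.2 − 1/64 = 0.009251.
Ccw = 108.1 mL/cmH2O.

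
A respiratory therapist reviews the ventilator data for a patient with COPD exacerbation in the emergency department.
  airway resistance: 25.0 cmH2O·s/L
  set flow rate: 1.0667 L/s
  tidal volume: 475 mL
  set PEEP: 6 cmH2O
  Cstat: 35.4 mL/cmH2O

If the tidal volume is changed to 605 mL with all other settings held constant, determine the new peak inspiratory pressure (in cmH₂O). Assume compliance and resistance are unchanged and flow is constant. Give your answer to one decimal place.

PIP = Vt/C + R·V̇ + PEEP (constant-flow equation of motion).
Only the elastic term changes: ΔPIP = ΔVt / C = (605 − 475) / 35.4 = 3.672 cmH2O.
Original PIP = 475/35.4 + 25.0×1.0667 + 6 = 46.086 cmH2O; new PIP = 46.086 + (3.672) = 49.758 cmH2O.

49.8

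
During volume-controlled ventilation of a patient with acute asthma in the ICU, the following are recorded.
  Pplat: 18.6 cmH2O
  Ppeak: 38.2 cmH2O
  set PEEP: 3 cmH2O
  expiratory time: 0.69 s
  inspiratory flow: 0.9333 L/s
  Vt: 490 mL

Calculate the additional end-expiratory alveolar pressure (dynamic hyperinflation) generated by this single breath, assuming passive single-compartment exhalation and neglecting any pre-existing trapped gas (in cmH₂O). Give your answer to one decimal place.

R = (PIP − Pplat)/V̇ = (38.2 − 18.6) / 0.9333 = 19.6/0.9333 = 21.001 cmH2O·s/L.
C = Vt/(Pplat − PEEP) = 490.0 / (18.6 − 3) = 490.0/15.6 = 31.41 mL/cmH2O.
τ = R × C = 21.001 × 0.03141 L/cmH2O = 0.6596 s.
Fraction remaining = e^(−Te/τ) = e^(−0.69/0.6596) = 0.3513; trapped volume = 490.0 × 0.3513 = 172.14 mL.
Additional alveolar pressure from trapping ≈ V_trapped / C = 172.14 / 31.41 = 5.48 cmH2O.

5.5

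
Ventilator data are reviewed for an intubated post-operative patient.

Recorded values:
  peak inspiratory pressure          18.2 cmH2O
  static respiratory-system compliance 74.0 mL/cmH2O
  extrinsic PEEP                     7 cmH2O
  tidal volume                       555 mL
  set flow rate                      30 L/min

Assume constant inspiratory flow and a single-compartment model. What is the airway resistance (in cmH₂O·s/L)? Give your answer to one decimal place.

Flow: 30 L/min ÷ 60 = 0.5 L/s.
Equation of motion (constant flow): PIP = Vt/C + R·V̇ + PEEP.
R·V̇ = PIP − Vt/C − PEEP = 18.2 − 555/74.0 − 7 = 18.2 − 7.5 − 7 = 3.7 cmH2O.
R = 3.7 / 0.5 = 7.4 cmH2O·s/L.

7.4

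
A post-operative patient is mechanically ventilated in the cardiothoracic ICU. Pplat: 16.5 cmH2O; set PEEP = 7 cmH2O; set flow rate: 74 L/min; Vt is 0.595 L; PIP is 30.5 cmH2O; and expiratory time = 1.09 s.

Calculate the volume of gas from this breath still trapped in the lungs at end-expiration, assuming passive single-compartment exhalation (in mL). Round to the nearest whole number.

128

Flow: 74 L/min ÷ 60 = 1.2333 L/s.
R = (PIP − Pplat)/V̇ = (30.5 − 16.5) / 1.2333 = 14.0/1.2333 = 11.352 cmH2O·s/L.
C = Vt/(Pplat − PEEP) = 595.0 / (16.5 − 7) = 595.0/9.5 = 62.632 mL/cmH2O.
τ = R × C = 11.352 × 0.06263 L/cmH2O = 0.711 s.
Fraction remaining = e^(−Te/τ) = e^(−1.09/0.711) = 0.2159.
Trapped volume = 595.0 × 0.2159 = 128.46 mL.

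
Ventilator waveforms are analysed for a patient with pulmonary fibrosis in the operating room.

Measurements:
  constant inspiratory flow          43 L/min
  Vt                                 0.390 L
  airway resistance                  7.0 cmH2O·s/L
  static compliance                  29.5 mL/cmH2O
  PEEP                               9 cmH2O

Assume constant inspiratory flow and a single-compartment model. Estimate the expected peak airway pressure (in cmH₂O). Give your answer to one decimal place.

Flow: 43 L/min ÷ 60 = 0.7167 L/s.
Equation of motion (constant flow): PIP = Vt/C + R·V̇ + PEEP.
PIP = 390/29.5 + 7.0×0.7167 + 9 = 13.22 + 5.017 + 9 = 27.237 cmH2O.

27.2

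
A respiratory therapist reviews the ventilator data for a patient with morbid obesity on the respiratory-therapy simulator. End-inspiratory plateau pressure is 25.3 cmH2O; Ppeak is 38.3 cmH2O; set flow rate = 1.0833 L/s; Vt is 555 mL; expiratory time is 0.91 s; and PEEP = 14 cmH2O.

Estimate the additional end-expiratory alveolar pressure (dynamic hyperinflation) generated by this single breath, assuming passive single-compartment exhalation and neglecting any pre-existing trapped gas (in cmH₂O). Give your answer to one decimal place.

2.4

R = (PIP − Pplat)/V̇ = (38.3 − 25.3) / 1.0833 = 13.0/1.0833 = 12.0 cmH2O·s/L.
C = Vt/(Pplat − PEEP) = 555.0 / (25.3 − 14) = 555.0/11.3 = 49.115 mL/cmH2O.
τ = R × C = 12.0 × 0.04912 L/cmH2O = 0.5894 s.
Fraction remaining = e^(−Te/τ) = e^(−0.91/0.5894) = 0.2135; trapped volume = 555.0 × 0.2135 = 118.49 mL.
Additional alveolar pressure from trapping ≈ V_trapped / C = 118.49 / 49.115 = 2.413 cmH2O.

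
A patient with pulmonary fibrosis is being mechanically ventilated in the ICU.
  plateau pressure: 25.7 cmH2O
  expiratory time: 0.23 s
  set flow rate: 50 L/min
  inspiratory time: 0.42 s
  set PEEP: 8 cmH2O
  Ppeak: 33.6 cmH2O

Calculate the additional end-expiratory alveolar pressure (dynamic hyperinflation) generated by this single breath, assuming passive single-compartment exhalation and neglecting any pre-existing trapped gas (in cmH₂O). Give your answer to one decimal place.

5.2

Flow: 50 L/min ÷ 60 = 0.8333 L/s.
Vt = flow × Ti = 0.8333 L/s × 0.42 s × 1000 mL/L = 349.99 mL.
R = (PIP − Pplat)/V̇ = (33.6 − 25.7) / 0.8333 = 7.9/0.8333 = 9.48 cmH2O·s/L.
C = Vt/(Pplat − PEEP) = 349.99 / (25.7 − 8) = 349.99/17.7 = 19.773 mL/cmH2O.
τ = R × C = 9.48 × 0.01977 L/cmH2O = 0.1874 s.
Fraction remaining = e^(−Te/τ) = e^(−0.23/0.1874) = 0.2931; trapped volume = 349.99 × 0.2931 = 102.58 mL.
Additional alveolar pressure from trapping ≈ V_trapped / C = 102.58 / 19.773 = 5.188 cmH2O.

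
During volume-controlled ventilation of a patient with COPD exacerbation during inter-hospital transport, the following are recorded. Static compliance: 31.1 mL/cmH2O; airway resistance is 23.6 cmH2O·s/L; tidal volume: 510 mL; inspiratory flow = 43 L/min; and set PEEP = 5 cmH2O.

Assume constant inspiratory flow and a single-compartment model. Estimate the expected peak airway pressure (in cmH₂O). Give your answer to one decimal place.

Flow: 43 L/min ÷ 60 = 0.7167 L/s.
Equation of motion (constant flow): PIP = Vt/C + R·V̇ + PEEP.
PIP = 510/31.1 + 23.6×0.7167 + 5 = 16.399 + 16.914 + 5 = 38.313 cmH2O.

38.3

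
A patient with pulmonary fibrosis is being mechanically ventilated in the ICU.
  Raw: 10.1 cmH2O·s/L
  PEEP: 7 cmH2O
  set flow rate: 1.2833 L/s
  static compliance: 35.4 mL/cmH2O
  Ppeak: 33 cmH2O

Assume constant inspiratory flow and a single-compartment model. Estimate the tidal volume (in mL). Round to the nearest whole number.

Equation of motion (constant flow): PIP = Vt/C + R·V̇ + PEEP.
Vt/C = PIP − R·V̇ − PEEP = 33 − 12.961 − 7 = 13.039 cmH2O.
Vt = C × 13.039 = 35.4 × 13.039 = 461.58 mL.

462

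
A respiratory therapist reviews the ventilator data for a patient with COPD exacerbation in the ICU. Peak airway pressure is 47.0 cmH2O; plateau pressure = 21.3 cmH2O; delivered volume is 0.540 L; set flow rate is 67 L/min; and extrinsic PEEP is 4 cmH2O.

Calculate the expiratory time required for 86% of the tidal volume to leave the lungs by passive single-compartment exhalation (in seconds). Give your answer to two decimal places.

1.41

Flow: 67 L/min ÷ 60 = 1.1167 L/s.
R = (PIP − Pplat)/V̇ = (47.0 − 21.3) / 1.1167 = 25.7/1.1167 = 23.014 cmH2O·s/L.
C = Vt/(Pplat − PEEP) = 540.0 / (21.3 − 4) = 540.0/17.3 = 31.214 mL/cmH2O.
τ = R × C = 23.014 × 0.03121 L/cmH2O = 0.7183 s.
t = −τ·ln(1 − 0.86) = −0.7183·ln(0.14) = 1.412 s.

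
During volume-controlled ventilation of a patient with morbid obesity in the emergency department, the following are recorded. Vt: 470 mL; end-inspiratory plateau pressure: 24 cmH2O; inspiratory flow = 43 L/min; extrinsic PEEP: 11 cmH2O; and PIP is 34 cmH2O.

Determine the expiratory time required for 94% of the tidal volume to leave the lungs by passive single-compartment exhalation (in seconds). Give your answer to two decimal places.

Flow: 43 L/min ÷ 60 = 0.7167 L/s.
R = (PIP − Pplat)/V̇ = (34 − 24) / 0.7167 = 10.0/0.7167 = 13.953 cmH2O·s/L.
C = Vt/(Pplat − PEEP) = 470.0 / (24 − 11) = 470.0/13.0 = 36.154 mL/cmH2O.
τ = R × C = 13.953 × 0.03615 L/cmH2O = 0.5044 s.
t = −τ·ln(1 − 0.94) = −0.5044·ln(0.06) = 1.419 s.

1.42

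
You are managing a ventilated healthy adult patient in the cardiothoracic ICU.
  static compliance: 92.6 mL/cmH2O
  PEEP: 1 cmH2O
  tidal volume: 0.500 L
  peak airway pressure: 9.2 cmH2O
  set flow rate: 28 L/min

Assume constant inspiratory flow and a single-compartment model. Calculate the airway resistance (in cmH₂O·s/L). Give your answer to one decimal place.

Flow: 28 L/min ÷ 60 = 0.4667 L/s.
Equation of motion (constant flow): PIP = Vt/C + R·V̇ + PEEP.
R·V̇ = PIP − Vt/C − PEEP = 9.2 − 500/92.6 − 1 = 9.2 − 5.4 − 1 = 2.8 cmH2O.
R = 2.8 / 0.4667 = 6.0 cmH2O·s/L.

6.0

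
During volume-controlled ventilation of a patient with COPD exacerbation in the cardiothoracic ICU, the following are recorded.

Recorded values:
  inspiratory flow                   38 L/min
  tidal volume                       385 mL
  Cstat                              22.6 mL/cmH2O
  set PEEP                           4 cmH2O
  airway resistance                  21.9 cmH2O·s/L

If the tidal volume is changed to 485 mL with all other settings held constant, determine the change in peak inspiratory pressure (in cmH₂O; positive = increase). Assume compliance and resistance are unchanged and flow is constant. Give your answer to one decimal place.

4.4

PIP = Vt/C + R·V̇ + PEEP (constant-flow equation of motion).
Only the elastic term changes: ΔPIP = ΔVt / C = (485 − 385) / 22.6 = 4.425 cmH2O.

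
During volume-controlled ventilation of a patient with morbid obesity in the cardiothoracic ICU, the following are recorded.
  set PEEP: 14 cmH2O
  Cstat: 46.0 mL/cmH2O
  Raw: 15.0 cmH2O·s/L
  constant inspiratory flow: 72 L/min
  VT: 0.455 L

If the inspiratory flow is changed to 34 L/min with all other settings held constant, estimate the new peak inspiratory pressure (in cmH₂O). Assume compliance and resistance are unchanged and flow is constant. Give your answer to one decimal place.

32.4

Flow: 72 L/min ÷ 60 = 1.2 L/s.
New flow: 34 L/min ÷ 60 = 0.5667 L/s.
PIP = Vt/C + R·V̇ + PEEP (constant-flow equation of motion).
Only the resistive term changes: ΔPIP = R × ΔV̇ = 15.0 × (0.5667 − 1.2) = 15.0 × -0.6333 = -9.5 cmH2O.
Original PIP = 455/46.0 + 15.0×1.2 + 14 = 41.891 cmH2O; new PIP = 41.891 + (-9.5) = 32.391 cmH2O.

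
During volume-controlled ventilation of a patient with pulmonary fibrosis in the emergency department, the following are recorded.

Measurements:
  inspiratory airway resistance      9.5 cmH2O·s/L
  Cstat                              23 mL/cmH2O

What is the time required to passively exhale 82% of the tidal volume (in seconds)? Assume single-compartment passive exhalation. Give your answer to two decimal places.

τ = R × C = 9.5 × 23 mL/cmH2O = 9.5 × 0.023 L/cmH2O = 0.2185 s.
Exhaled fraction f = 1 − e^(−t/τ) → t = −τ·ln(1 − f) = −0.2185·ln(0.18) = 0.3747 s.

0.37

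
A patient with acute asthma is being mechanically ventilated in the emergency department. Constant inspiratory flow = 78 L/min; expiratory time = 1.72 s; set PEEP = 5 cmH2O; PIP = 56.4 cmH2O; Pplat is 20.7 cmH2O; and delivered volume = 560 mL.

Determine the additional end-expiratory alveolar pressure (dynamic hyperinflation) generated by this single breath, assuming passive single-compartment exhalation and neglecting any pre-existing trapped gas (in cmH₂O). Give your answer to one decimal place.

2.7

Flow: 78 L/min ÷ 60 = 1.3 L/s.
R = (PIP − Pplat)/V̇ = (56.4 − 20.7) / 1.3 = 35.7/1.3 = 27.462 cmH2O·s/L.
C = Vt/(Pplat − PEEP) = 560.0 / (20.7 − 5) = 560.0/15.7 = 35.669 mL/cmH2O.
τ = R × C = 27.462 × 0.03567 L/cmH2O = 0.9796 s.
Fraction remaining = e^(−Te/τ) = e^(−1.72/0.9796) = 0.1728; trapped volume = 560.0 × 0.1728 = 96.768 mL.
Additional alveolar pressure from trapping ≈ V_trapped / C = 96.768 / 35.669 = 2.713 cmH2O.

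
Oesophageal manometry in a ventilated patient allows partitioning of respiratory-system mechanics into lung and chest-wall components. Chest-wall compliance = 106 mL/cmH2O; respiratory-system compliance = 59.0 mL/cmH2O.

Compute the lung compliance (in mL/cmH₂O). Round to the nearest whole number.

133

1/CL = 1/Crs − 1/Ccw.
1/CL = 1/59.0 − 1/106 = 0.007515.
CL = 133.07 mL/cmH2O.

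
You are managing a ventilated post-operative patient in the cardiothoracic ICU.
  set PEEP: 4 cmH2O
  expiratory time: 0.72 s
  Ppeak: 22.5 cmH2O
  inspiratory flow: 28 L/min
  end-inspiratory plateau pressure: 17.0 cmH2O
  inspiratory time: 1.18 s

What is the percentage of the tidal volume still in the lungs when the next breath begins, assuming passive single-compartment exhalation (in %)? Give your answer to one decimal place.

Flow: 28 L/min ÷ 60 = 0.4667 L/s.
Vt = flow × Ti = 0.4667 L/s × 1.18 s × 1000 mL/L = 550.71 mL.
R = (PIP − Pplat)/V̇ = (22.5 − 17.0) / 0.4667 = 5.5/0.4667 = 11.785 cmH2O·s/L.
C = Vt/(Pplat − PEEP) = 550.71 / (17.0 − 4) = 550.71/13.0 = 42.362 mL/cmH2O.
τ = R × C = 11.785 × 0.04236 L/cmH2O = 0.4992 s.
Fraction remaining at end-expiration = e^(−Te/τ) = e^(−0.72/0.4992) = 0.2364 → 23.64%.

23.6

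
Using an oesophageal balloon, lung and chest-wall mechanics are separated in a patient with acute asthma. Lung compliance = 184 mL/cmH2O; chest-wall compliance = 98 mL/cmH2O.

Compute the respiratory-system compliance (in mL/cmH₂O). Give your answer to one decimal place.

Lung and chest wall are elastances in series: 1/Crs = 1/CL + 1/Ccw.
1/Crs = 1/184 + 1/98 = 0.01564.
Crs = 63.939 mL/cmH2O.

63.9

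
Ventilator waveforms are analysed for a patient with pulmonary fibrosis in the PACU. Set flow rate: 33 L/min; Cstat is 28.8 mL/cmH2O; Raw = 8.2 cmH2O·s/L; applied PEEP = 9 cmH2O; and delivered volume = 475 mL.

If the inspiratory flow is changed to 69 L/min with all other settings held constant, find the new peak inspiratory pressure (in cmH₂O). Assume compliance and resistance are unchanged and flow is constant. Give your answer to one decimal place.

34.9

Flow: 33 L/min ÷ 60 = 0.55 L/s.
New flow: 69 L/min ÷ 60 = 1.15 L/s.
PIP = Vt/C + R·V̇ + PEEP (constant-flow equation of motion).
Only the resistive term changes: ΔPIP = R × ΔV̇ = 8.2 × (1.15 − 0.55) = 8.2 × 0.6 = 4.92 cmH2O.
Original PIP = 475/28.8 + 8.2×0.55 + 9 = 30.003 cmH2O; new PIP = 30.003 + (4.92) = 34.923 cmH2O.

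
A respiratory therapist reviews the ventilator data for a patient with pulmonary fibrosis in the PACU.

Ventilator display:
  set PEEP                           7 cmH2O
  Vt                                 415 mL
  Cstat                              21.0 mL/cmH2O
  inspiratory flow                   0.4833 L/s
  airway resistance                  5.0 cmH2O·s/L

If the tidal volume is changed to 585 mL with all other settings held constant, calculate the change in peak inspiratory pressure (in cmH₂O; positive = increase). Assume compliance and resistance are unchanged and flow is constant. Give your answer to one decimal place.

PIP = Vt/C + R·V̇ + PEEP (constant-flow equation of motion).
Only the elastic term changes: ΔPIP = ΔVt / C = (585 − 415) / 21.0 = 8.095 cmH2O.

8.1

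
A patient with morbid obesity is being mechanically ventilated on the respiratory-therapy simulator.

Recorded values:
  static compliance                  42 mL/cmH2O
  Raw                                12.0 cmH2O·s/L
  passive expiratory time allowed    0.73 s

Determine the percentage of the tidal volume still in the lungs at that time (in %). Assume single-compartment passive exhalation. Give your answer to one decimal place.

τ = R × C = 12.0 × 42 mL/cmH2O = 12.0 × 0.042 L/cmH2O = 0.504 s.
Passive exhalation: V(t)/V₀ = e^(−t/τ) = e^(−0.73/0.504) = 0.2349.
Fraction remaining = 0.2349 → 23.49%.

23.5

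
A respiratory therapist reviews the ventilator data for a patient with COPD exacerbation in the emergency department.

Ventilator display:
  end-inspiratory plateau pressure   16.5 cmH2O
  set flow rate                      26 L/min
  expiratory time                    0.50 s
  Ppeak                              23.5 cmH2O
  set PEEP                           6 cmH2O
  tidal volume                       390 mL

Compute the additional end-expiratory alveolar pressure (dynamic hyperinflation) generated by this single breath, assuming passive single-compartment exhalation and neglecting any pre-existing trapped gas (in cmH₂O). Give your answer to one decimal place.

Flow: 26 L/min ÷ 60 = 0.4333 L/s.
R = (PIP − Pplat)/V̇ = (23.5 − 16.5) / 0.4333 = 7.0/0.4333 = 16.155 cmH2O·s/L.
C = Vt/(Pplat − PEEP) = 390.0 / (16.5 − 6) = 390.0/10.5 = 37.143 mL/cmH2O.
τ = R × C = 16.155 × 0.03714 L/cmH2O = 0.6 s.
Fraction remaining = e^(−Te/τ) = e^(−0.50/0.6) = 0.4346; trapped volume = 390.0 × 0.4346 = 169.49 mL.
Additional alveolar pressure from trapping ≈ V_trapped / C = 169.49 / 37.143 = 4.563 cmH2O.

4.6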